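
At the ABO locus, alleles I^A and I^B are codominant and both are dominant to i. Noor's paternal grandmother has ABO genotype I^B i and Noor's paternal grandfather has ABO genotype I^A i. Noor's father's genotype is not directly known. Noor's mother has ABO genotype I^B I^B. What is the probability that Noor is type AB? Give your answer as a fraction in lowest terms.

Noor's father's ABO genotype from I^B i × I^A i: 1/4 I^A I^B, 1/4 I^A i, 1/4 I^B i, 1/4 i i.
Crossing each possibility with the mother I^B I^B and summing P(type AB): 1/4·1/2 + 1/4·1/2 + 1/4·0 + 1/4·0 = 1/4.

1/4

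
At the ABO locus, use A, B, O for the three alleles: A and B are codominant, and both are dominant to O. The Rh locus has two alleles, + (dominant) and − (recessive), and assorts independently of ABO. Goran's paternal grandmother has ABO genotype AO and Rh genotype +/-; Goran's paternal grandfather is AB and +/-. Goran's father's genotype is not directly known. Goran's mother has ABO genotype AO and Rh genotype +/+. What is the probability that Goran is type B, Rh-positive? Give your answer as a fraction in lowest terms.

1/8

Goran's father's ABO genotype from AO × AB: 1/4 AA, 1/4 AB, 1/4 AO, 1/4 BO.
Crossing each possibility with the mother AO and summing P(type B): 1/4·0 + 1/4·1/4 + 1/4·0 + 1/4·1/4 = 1/8.
Similarly for Rh via the father's Rh distribution: P(Rh+) = 1.
Independent loci: 1/8 × 1 = 1/8.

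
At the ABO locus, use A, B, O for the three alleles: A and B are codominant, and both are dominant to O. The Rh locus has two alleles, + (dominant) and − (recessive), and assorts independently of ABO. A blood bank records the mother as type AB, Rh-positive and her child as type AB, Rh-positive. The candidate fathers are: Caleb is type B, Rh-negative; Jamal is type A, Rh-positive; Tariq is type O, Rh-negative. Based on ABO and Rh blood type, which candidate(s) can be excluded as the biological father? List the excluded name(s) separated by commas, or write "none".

Tariq

A candidate is excluded only if no genotype consistent with his phenotype could produce a type AB, Rh-positive child with a type AB, Rh-positive mother.
Tariq (type O, Rh-): no genotype consistent with that phenotype can produce a type-AB Rh+ child with a type-AB mother.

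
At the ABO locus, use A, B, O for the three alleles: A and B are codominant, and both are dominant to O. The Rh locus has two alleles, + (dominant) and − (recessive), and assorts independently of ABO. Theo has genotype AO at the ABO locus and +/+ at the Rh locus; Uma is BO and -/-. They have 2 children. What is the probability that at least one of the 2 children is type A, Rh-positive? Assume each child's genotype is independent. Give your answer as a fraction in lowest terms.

7/16

ABO cross AO × BO → 1/4 O, 1/4 A, 1/4 B, 1/4 AB.
Rh cross +/+ × -/- → 1 Rh+; so P(type A, Rh-positive) = 1/4 × 1 = 1/4 per child.
P(none) = (3/4)^2 = 9/16; P(at least one) = 1 − 9/16 = 7/16.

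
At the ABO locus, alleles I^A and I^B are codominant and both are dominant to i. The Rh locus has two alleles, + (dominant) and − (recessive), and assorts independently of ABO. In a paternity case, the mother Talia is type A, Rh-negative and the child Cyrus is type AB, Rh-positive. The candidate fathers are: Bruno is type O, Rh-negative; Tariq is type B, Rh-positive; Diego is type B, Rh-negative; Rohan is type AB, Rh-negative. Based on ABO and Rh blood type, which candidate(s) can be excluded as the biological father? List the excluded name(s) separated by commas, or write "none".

Bruno, Diego, Rohan

A candidate is excluded only if no genotype consistent with his phenotype could produce a type AB, Rh-positive child with a type A, Rh-negative mother.
Bruno (type O, Rh-): no genotype consistent with that phenotype can produce a type-AB Rh+ child with a type-A mother.
Diego (type B, Rh-): no genotype consistent with that phenotype can produce a type-AB Rh+ child with a type-A mother.
Rohan (type AB, Rh-): no genotype consistent with that phenotype can produce a type-AB Rh+ child with a type-A mother.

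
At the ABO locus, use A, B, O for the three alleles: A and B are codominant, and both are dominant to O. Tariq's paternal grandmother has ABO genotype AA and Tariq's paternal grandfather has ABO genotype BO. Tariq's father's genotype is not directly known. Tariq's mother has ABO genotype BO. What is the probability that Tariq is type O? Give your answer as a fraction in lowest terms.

Tariq's father's ABO genotype from AA × BO: 1/2 AB, 1/2 AO.
Crossing each possibility with the mother BO and summing P(type O): 1/2·0 + 1/2·1/4 = 1/8.

1/8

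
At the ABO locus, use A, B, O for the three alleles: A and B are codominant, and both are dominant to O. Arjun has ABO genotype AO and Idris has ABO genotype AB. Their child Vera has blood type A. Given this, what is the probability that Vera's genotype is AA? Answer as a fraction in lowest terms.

1/2

Cross AO × AB → 1/4 AA, 1/4 AB, 1/4 AO, 1/4 BO.
Type-A genotypes among offspring: AA (1/4), AO (1/4); total 1/2.
P(AA | type A) = (1/4) / (1/2) = 1/2.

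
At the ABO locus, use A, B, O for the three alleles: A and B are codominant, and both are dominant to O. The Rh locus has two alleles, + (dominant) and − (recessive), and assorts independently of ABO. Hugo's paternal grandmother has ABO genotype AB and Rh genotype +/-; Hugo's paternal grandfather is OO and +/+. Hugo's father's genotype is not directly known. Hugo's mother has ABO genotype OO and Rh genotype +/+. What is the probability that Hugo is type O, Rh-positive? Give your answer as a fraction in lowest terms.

Hugo's father's ABO genotype from AB × OO: 1/2 AO, 1/2 BO.
Crossing each possibility with the mother OO and summing P(type O): 1/2·1/2 + 1/2·1/2 = 1/2.
Similarly for Rh via the father's Rh distribution: P(Rh+) = 1.
Independent loci: 1/2 × 1 = 1/2.

1/2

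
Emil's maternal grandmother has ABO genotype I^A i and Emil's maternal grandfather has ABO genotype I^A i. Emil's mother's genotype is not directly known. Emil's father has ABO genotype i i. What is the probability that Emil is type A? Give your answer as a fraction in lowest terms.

1/2

Emil's mother's ABO genotype from I^A i × I^A i: 1/4 I^A I^A, 1/2 I^A i, 1/4 i i.
Crossing each possibility with the father i i and summing P(type A): 1/4·1 + 1/2·1/2 + 1/4·0 = 1/2.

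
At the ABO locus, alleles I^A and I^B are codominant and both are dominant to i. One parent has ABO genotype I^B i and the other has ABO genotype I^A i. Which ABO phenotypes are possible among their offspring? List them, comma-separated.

O, A, B, AB

Gametes from I^B i × I^A i give offspring ABO genotypes I^A I^B, I^A i, I^B i, i i, i.e. phenotypes O, A, B, AB.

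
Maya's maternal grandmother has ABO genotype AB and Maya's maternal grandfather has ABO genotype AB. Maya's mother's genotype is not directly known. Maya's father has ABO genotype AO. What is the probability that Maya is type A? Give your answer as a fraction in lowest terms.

1/2

Maya's mother's ABO genotype from AB × AB: 1/4 AA, 1/2 AB, 1/4 BB.
Crossing each possibility with the father AO and summing P(type A): 1/4·1 + 1/2·1/2 + 1/4·0 = 1/2.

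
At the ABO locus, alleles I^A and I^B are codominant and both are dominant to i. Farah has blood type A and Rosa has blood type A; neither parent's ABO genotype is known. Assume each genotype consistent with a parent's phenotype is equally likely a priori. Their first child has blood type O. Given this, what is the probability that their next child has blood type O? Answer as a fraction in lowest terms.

Possible genotypes: Farah ∈ {I^A I^A, I^A i}; Rosa ∈ {I^A I^A, I^A i}.
Weight each parental genotype pair by prior × P(type-O child):
  I^A i × I^A i: posterior weight 1; P(next child type O) = 1/4.
Weighted sum = 1/4.

1/4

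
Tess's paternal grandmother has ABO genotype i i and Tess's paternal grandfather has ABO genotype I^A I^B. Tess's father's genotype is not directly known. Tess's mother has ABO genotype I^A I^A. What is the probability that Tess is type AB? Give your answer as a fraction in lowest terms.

Tess's father's ABO genotype from i i × I^A I^B: 1/2 I^A i, 1/2 I^B i.
Crossing each possibility with the mother I^A I^A and summing P(type AB): 1/2·0 + 1/2·1/2 = 1/4.

1/4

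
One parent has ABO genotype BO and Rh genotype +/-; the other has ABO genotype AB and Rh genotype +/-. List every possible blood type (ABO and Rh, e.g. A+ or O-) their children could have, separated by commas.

Gametes from BO × AB give offspring ABO genotypes AB, AO, BB, BO, i.e. phenotypes A, B, AB.
Rh cross +/- × +/- → phenotypes Rh+, Rh-.
Combining independently: A+, A-, B+, B-, AB+, AB-.

A+, A-, B+, B-, AB+, AB-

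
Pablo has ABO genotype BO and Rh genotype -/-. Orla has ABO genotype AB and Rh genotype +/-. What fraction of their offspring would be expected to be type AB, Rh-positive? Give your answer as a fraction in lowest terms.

ABO cross BO × AB → offspring phenotypes: 1/4 A, 1/2 B, 1/4 AB.
Rh cross -/- × +/- → 1/2 Rh+, 1/2 Rh-.
Independent loci: P(type AB, Rh-positive) = 1/4 × 1/2 = 1/8.

1/8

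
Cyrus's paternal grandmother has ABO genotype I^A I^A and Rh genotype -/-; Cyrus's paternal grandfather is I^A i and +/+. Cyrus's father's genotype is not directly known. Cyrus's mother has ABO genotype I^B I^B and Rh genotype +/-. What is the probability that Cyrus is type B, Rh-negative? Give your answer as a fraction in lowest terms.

Cyrus's father's ABO genotype from I^A I^A × I^A i: 1/2 I^A I^A, 1/2 I^A i.
Crossing each possibility with the mother I^B I^B and summing P(type B): 1/2·0 + 1/2·1/2 = 1/4.
Similarly for Rh via the father's Rh distribution: P(Rh-) = 1/4.
Independent loci: 1/4 × 1/4 = 1/16.

1/16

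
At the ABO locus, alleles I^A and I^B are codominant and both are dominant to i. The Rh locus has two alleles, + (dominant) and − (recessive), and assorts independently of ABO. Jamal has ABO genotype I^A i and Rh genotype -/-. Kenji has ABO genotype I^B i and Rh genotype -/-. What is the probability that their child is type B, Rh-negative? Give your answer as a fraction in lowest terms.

1/4

ABO cross I^A i × I^B i → offspring phenotypes: 1/4 O, 1/4 A, 1/4 B, 1/4 AB.
Rh cross -/- × -/- → 1 Rh-.
Independent loci: P(type B, Rh-negative) = 1/4 × 1 = 1/4.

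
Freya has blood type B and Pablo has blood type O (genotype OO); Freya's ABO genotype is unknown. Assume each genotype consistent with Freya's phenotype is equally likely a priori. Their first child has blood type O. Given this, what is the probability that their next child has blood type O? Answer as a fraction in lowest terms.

Possible genotypes: Freya ∈ {BB, BO}; Pablo ∈ {OO}.
Weight each parental genotype pair by prior × P(type-O child):
  BO × OO: posterior weight 1; P(next child type O) = 1/2.
Weighted sum = 1/2.

1/2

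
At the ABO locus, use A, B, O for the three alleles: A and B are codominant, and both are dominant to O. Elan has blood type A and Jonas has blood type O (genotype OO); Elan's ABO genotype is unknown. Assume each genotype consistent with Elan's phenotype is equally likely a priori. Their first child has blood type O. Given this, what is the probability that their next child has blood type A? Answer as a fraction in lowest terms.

1/2

Possible genotypes: Elan ∈ {AA, AO}; Jonas ∈ {OO}.
Weight each parental genotype pair by prior × P(type-O child):
  AO × OO: posterior weight 1; P(next child type A) = 1/2.
Weighted sum = 1/2.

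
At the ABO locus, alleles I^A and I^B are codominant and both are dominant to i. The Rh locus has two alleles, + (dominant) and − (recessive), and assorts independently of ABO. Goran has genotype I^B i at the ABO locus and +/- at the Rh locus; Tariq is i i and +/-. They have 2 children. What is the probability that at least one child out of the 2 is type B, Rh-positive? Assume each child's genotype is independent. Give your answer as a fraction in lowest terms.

39/64

ABO cross I^B i × i i → 1/2 O, 1/2 B.
Rh cross +/- × +/- → 3/4 Rh+, 1/4 Rh-; so P(type B, Rh-positive) = 1/2 × 3/4 = 3/8 per child.
P(none) = (5/8)^2 = 25/64; P(at least one) = 1 − 25/64 = 39/64.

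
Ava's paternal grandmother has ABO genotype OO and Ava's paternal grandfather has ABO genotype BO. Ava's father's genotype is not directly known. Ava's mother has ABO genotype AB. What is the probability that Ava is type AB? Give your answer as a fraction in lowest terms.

Ava's father's ABO genotype from OO × BO: 1/2 BO, 1/2 OO.
Crossing each possibility with the mother AB and summing P(type AB): 1/2·1/4 + 1/2·0 = 1/8.

1/8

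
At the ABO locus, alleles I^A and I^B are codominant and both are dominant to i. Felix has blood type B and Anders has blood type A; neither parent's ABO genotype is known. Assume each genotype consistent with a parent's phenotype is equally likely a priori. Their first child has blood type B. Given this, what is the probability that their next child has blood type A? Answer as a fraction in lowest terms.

Possible genotypes: Felix ∈ {I^B I^B, I^B i}; Anders ∈ {I^A I^A, I^A i}.
Weight each parental genotype pair by prior × P(type-B child):
  I^B I^B × I^A i: posterior weight 2/3; P(next child type A) = 0.
  I^B i × I^A i: posterior weight 1/3; P(next child type A) = 1/4.
Weighted sum = 1/12.

1/12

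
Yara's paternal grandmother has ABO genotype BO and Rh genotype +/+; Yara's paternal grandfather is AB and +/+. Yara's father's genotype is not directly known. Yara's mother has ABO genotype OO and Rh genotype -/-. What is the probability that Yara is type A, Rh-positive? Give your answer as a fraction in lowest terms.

Yara's father's ABO genotype from BO × AB: 1/4 AB, 1/4 AO, 1/4 BB, 1/4 BO.
Crossing each possibility with the mother OO and summing P(type A): 1/4·1/2 + 1/4·1/2 + 1/4·0 + 1/4·0 = 1/4.
Similarly for Rh via the father's Rh distribution: P(Rh+) = 1.
Independent loci: 1/4 × 1 = 1/4.

1/4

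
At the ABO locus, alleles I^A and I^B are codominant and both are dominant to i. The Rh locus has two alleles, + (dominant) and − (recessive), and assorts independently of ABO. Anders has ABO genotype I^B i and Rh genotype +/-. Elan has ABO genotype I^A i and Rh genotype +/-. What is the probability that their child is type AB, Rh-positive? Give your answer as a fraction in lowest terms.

3/16

ABO cross I^B i × I^A i → offspring phenotypes: 1/4 O, 1/4 A, 1/4 B, 1/4 AB.
Rh cross +/- × +/- → 3/4 Rh+, 1/4 Rh-.
Independent loci: P(type AB, Rh-positive) = 1/4 × 3/4 = 3/16.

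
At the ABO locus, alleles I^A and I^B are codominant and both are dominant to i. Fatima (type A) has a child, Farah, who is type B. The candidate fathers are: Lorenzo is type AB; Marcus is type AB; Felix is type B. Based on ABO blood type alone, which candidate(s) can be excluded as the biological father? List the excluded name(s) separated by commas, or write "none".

none

A candidate is excluded only if no genotype consistent with his phenotype could produce a type B child with a type A mother.
Every candidate has at least one consistent genotype combination, so none can be excluded.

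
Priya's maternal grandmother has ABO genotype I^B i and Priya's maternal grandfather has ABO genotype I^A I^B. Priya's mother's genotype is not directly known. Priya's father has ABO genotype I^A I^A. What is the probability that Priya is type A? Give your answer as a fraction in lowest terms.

Priya's mother's ABO genotype from I^B i × I^A I^B: 1/4 I^A I^B, 1/4 I^A i, 1/4 I^B I^B, 1/4 I^B i.
Crossing each possibility with the father I^A I^A and summing P(type A): 1/4·1/2 + 1/4·1 + 1/4·0 + 1/4·1/2 = 1/2.

1/2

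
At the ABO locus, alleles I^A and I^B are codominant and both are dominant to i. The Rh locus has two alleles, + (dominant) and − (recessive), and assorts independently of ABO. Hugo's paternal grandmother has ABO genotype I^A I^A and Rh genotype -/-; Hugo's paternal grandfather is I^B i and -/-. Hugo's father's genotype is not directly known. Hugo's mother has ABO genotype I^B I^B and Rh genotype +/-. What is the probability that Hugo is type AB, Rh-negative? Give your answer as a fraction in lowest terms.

1/4

Hugo's father's ABO genotype from I^A I^A × I^B i: 1/2 I^A I^B, 1/2 I^A i.
Crossing each possibility with the mother I^B I^B and summing P(type AB): 1/2·1/2 + 1/2·1/2 = 1/2.
Similarly for Rh via the father's Rh distribution: P(Rh-) = 1/2.
Independent loci: 1/2 × 1/2 = 1/4.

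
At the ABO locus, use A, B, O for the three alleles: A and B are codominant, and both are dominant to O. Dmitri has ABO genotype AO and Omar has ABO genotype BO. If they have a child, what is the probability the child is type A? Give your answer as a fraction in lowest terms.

1/4

ABO cross AO × BO → offspring phenotypes: 1/4 O, 1/4 A, 1/4 B, 1/4 AB.
So P(type A) = 1/4.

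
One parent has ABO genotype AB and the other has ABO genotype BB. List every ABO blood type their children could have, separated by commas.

Gametes from AB × BB give offspring ABO genotypes AB, BB, i.e. phenotypes B, AB.

B, AB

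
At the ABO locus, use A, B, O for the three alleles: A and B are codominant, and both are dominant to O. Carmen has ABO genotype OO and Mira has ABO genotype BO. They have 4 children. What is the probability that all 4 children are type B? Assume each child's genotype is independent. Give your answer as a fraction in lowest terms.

1/16

ABO cross OO × BO → 1/2 O, 1/2 B.
So P(type B) = 1/2 per child.
All 4 independent: (1/2)^4 = 1/16.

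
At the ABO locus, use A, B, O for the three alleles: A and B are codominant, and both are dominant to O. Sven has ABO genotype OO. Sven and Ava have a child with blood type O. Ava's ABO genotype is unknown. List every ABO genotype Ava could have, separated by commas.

For each candidate genotype of Ava, check whether crossing it with OO can produce every observed child phenotype.
  AA → possible child types {A} ✗
  AB → possible child types {A, B} ✗
  AO → possible child types {O, A} ✓
  BB → possible child types {B} ✗
  BO → possible child types {O, B} ✓
  OO → possible child types {O} ✓

AO, BO, OO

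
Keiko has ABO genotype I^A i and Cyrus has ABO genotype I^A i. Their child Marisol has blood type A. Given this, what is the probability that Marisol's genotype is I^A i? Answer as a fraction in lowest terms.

Cross I^A i × I^A i → 1/4 I^A I^A, 1/2 I^A i, 1/4 i i.
Type-A genotypes among offspring: I^A I^A (1/4), I^A i (1/2); total 3/4.
P(I^A i | type A) = (1/2) / (3/4) = 2/3.

2/3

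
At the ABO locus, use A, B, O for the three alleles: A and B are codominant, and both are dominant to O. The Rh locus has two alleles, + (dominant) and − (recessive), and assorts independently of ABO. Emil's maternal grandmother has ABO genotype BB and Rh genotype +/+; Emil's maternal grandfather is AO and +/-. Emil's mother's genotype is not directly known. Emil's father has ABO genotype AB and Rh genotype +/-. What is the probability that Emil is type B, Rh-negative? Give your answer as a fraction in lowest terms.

3/64

Emil's mother's ABO genotype from BB × AO: 1/2 AB, 1/2 BO.
Crossing each possibility with the father AB and summing P(type B): 1/2·1/4 + 1/2·1/2 = 3/8.
Similarly for Rh via the mother's Rh distribution: P(Rh-) = 1/8.
Independent loci: 3/8 × 1/8 = 3/64.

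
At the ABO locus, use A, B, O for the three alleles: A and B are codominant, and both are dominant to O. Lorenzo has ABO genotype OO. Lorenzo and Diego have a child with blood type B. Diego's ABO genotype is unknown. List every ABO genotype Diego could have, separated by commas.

For each candidate genotype of Diego, check whether crossing it with OO can produce every observed child phenotype.
  AA → possible child types {A} ✗
  AB → possible child types {A, B} ✓
  AO → possible child types {O, A} ✗
  BB → possible child types {B} ✓
  BO → possible child types {O, B} ✓
  OO → possible child types {O} ✗

AB, BB, BO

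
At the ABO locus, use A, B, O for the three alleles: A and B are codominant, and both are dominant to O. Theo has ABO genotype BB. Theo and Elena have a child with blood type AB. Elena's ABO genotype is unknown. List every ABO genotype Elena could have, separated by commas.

AA, AB, AO

For each candidate genotype of Elena, check whether crossing it with BB can produce every observed child phenotype.
  AA → possible child types {AB} ✓
  AB → possible child types {B, AB} ✓
  AO → possible child types {B, AB} ✓
  BB → possible child types {B} ✗
  BO → possible child types {B} ✗
  OO → possible child types {B} ✗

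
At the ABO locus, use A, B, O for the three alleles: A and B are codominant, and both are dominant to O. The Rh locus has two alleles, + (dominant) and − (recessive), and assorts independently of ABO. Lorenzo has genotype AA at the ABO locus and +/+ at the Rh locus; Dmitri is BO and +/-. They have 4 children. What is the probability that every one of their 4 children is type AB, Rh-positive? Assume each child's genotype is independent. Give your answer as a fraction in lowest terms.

1/16

ABO cross AA × BO → 1/2 A, 1/2 AB.
Rh cross +/+ × +/- → 1 Rh+; so P(type AB, Rh-positive) = 1/2 × 1 = 1/2 per child.
All 4 independent: (1/2)^4 = 1/16.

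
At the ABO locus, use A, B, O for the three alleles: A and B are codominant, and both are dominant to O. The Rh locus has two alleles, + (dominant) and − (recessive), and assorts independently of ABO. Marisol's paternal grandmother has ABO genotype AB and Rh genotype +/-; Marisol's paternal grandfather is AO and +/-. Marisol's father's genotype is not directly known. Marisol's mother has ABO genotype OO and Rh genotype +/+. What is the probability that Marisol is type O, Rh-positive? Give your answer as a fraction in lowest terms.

Marisol's father's ABO genotype from AB × AO: 1/4 AA, 1/4 AB, 1/4 AO, 1/4 BO.
Crossing each possibility with the mother OO and summing P(type O): 1/4·0 + 1/4·0 + 1/4·1/2 + 1/4·1/2 = 1/4.
Similarly for Rh via the father's Rh distribution: P(Rh+) = 1.
Independent loci: 1/4 × 1 = 1/4.

1/4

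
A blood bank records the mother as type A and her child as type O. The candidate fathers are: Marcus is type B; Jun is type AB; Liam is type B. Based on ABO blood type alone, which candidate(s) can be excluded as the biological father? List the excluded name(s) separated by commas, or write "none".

Jun

A candidate is excluded only if no genotype consistent with his phenotype could produce a type O child with a type A mother.
Jun (type AB): no genotype consistent with that phenotype can produce a type-O child with a type-A mother.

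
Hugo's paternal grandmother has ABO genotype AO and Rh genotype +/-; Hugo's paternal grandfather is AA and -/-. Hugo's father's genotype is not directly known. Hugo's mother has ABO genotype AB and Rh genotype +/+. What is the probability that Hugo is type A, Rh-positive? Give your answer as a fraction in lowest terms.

Hugo's father's ABO genotype from AO × AA: 1/2 AA, 1/2 AO.
Crossing each possibility with the mother AB and summing P(type A): 1/2·1/2 + 1/2·1/2 = 1/2.
Similarly for Rh via the father's Rh distribution: P(Rh+) = 1.
Independent loci: 1/2 × 1 = 1/2.

1/2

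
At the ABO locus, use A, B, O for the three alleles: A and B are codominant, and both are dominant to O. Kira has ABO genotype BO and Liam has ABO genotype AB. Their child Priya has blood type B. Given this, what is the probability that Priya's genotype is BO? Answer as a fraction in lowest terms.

Cross BO × AB → 1/4 AB, 1/4 AO, 1/4 BB, 1/4 BO.
Type-B genotypes among offspring: BB (1/4), BO (1/4); total 1/2.
P(BO | type B) = (1/4) / (1/2) = 1/2.

1/2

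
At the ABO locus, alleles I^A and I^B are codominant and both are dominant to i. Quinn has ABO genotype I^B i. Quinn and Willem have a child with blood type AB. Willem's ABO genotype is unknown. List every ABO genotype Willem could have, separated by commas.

I^A I^A, I^A I^B, I^A i

For each candidate genotype of Willem, check whether crossing it with I^B i can produce every observed child phenotype.
  I^A I^A → possible child types {A, AB} ✓
  I^A I^B → possible child types {A, B, AB} ✓
  I^A i → possible child types {O, A, B, AB} ✓
  I^B I^B → possible child types {B} ✗
  I^B i → possible child types {O, B} ✗
  i i → possible child types {O, B} ✗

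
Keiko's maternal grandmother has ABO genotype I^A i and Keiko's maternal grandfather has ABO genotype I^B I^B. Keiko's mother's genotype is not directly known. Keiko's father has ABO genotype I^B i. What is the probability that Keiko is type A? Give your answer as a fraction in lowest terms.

Keiko's mother's ABO genotype from I^A i × I^B I^B: 1/2 I^A I^B, 1/2 I^B i.
Crossing each possibility with the father I^B i and summing P(type A): 1/2·1/4 + 1/2·0 = 1/8.

1/8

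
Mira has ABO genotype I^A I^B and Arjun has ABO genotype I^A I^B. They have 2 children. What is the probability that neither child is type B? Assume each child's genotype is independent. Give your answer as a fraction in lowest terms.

9/16

ABO cross I^A I^B × I^A I^B → 1/4 A, 1/4 B, 1/2 AB.
So P(type B) = 1/4 per child.
P(not type B) = 3/4 for one child; (3/4)^2 = 9/16.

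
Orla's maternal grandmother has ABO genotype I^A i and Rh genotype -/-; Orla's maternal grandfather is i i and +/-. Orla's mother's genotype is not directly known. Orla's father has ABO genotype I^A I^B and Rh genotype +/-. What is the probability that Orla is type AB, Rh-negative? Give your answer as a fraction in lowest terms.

Orla's mother's ABO genotype from I^A i × i i: 1/2 I^A i, 1/2 i i.
Crossing each possibility with the father I^A I^B and summing P(type AB): 1/2·1/4 + 1/2·0 = 1/8.
Similarly for Rh via the mother's Rh distribution: P(Rh-) = 3/8.
Independent loci: 1/8 × 3/8 = 3/64.

3/64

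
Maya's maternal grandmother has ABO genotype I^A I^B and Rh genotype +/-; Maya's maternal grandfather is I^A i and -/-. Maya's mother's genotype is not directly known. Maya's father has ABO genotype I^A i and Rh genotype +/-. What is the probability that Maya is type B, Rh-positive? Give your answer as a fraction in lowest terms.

Maya's mother's ABO genotype from I^A I^B × I^A i: 1/4 I^A I^A, 1/4 I^A I^B, 1/4 I^A i, 1/4 I^B i.
Crossing each possibility with the father I^A i and summing P(type B): 1/4·0 + 1/4·1/4 + 1/4·0 + 1/4·1/4 = 1/8.
Similarly for Rh via the mother's Rh distribution: P(Rh+) = 5/8.
Independent loci: 1/8 × 5/8 = 5/64.

5/64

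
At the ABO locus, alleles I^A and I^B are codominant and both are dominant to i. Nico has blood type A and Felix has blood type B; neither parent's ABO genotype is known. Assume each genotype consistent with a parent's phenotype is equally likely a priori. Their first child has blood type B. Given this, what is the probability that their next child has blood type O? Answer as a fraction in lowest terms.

Possible genotypes: Nico ∈ {I^A I^A, I^A i}; Felix ∈ {I^B I^B, I^B i}.
Weight each parental genotype pair by prior × P(type-B child):
  I^A i × I^B I^B: posterior weight 2/3; P(next child type O) = 0.
  I^A i × I^B i: posterior weight 1/3; P(next child type O) = 1/4.
Weighted sum = 1/12.

1/12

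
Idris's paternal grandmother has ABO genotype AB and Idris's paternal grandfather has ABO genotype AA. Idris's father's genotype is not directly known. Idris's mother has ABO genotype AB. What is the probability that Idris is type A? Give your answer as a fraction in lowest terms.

3/8

Idris's father's ABO genotype from AB × AA: 1/2 AA, 1/2 AB.
Crossing each possibility with the mother AB and summing P(type A): 1/2·1/2 + 1/2·1/4 = 3/8.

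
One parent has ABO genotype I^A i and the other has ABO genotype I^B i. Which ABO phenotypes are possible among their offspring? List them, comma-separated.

O, A, B, AB

Gametes from I^A i × I^B i give offspring ABO genotypes I^A I^B, I^A i, I^B i, i i, i.e. phenotypes O, A, B, AB.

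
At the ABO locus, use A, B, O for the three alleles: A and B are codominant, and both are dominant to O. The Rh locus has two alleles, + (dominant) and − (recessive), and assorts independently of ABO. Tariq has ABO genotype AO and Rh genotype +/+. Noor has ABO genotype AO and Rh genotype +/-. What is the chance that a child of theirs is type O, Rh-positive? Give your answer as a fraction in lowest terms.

1/4

ABO cross AO × AO → offspring phenotypes: 1/4 O, 3/4 A.
Rh cross +/+ × +/- → 1 Rh+.
Independent loci: P(type O, Rh-positive) = 1/4 × 1 = 1/4.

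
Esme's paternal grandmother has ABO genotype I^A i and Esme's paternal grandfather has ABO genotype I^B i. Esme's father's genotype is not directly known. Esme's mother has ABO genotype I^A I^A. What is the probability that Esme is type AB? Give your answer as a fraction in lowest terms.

1/4

Esme's father's ABO genotype from I^A i × I^B i: 1/4 I^A I^B, 1/4 I^A i, 1/4 I^B i, 1/4 i i.
Crossing each possibility with the mother I^A I^A and summing P(type AB): 1/4·1/2 + 1/4·0 + 1/4·1/2 + 1/4·0 = 1/4.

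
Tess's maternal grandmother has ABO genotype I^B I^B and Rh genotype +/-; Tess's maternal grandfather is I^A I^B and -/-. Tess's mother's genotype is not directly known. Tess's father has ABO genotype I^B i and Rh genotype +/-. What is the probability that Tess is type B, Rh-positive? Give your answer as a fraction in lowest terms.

Tess's mother's ABO genotype from I^B I^B × I^A I^B: 1/2 I^A I^B, 1/2 I^B I^B.
Crossing each possibility with the father I^B i and summing P(type B): 1/2·1/2 + 1/2·1 = 3/4.
Similarly for Rh via the mother's Rh distribution: P(Rh+) = 5/8.
Independent loci: 3/4 × 5/8 = 15/32.

15/32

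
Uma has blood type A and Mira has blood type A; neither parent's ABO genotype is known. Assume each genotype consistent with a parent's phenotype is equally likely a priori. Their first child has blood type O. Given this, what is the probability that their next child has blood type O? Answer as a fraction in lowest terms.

1/4

Possible genotypes: Uma ∈ {AA, AO}; Mira ∈ {AA, AO}.
Weight each parental genotype pair by prior × P(type-O child):
  AO × AO: posterior weight 1; P(next child type O) = 1/4.
Weighted sum = 1/4.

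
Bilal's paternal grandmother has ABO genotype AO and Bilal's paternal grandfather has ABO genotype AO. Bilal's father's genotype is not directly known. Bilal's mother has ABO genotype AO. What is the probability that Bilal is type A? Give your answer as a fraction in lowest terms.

Bilal's father's ABO genotype from AO × AO: 1/4 AA, 1/2 AO, 1/4 OO.
Crossing each possibility with the mother AO and summing P(type A): 1/4·1 + 1/2·3/4 + 1/4·1/2 = 3/4.

3/4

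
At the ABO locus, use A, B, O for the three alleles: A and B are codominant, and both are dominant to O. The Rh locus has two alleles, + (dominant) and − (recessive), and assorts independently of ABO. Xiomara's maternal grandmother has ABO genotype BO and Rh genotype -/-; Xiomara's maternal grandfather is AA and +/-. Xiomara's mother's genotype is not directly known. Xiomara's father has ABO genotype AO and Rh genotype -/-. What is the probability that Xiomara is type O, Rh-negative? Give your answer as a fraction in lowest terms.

Xiomara's mother's ABO genotype from BO × AA: 1/2 AB, 1/2 AO.
Crossing each possibility with the father AO and summing P(type O): 1/2·0 + 1/2·1/4 = 1/8.
Similarly for Rh via the mother's Rh distribution: P(Rh-) = 3/4.
Independent loci: 1/8 × 3/4 = 3/32.

3/32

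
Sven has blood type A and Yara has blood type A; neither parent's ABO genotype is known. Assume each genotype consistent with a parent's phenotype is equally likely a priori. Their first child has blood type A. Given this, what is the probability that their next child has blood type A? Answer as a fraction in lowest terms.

Possible genotypes: Sven ∈ {I^A I^A, I^A i}; Yara ∈ {I^A I^A, I^A i}.
Weight each parental genotype pair by prior × P(type-A child):
  I^A I^A × I^A I^A: posterior weight 4/15; P(next child type A) = 1.
  I^A I^A × I^A i: posterior weight 4/15; P(next child type A) = 1.
  I^A i × I^A I^A: posterior weight 4/15; P(next child type A) = 1.
  I^A i × I^A i: posterior weight 1/5; P(next child type A) = 3/4.
Weighted sum = 19/20.

19/20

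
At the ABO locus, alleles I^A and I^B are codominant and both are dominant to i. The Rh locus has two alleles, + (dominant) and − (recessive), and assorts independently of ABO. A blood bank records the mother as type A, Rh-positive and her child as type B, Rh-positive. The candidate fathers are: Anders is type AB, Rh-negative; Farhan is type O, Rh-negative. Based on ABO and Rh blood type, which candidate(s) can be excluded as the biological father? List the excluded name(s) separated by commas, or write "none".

A candidate is excluded only if no genotype consistent with his phenotype could produce a type B, Rh-positive child with a type A, Rh-positive mother.
Farhan (type O, Rh-): no genotype consistent with that phenotype can produce a type-B Rh+ child with a type-A mother.

Farhan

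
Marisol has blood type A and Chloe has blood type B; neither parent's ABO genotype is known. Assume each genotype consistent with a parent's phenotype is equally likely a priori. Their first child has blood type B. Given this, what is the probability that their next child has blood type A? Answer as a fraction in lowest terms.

1/12

Possible genotypes: Marisol ∈ {AA, AO}; Chloe ∈ {BB, BO}.
Weight each parental genotype pair by prior × P(type-B child):
  AO × BB: posterior weight 2/3; P(next child type A) = 0.
  AO × BO: posterior weight 1/3; P(next child type A) = 1/4.
Weighted sum = 1/12.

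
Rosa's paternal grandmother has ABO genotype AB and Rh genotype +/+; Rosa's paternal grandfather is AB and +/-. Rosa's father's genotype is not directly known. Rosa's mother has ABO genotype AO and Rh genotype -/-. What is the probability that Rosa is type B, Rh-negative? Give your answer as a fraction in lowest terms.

Rosa's father's ABO genotype from AB × AB: 1/4 AA, 1/2 AB, 1/4 BB.
Crossing each possibility with the mother AO and summing P(type B): 1/4·0 + 1/2·1/4 + 1/4·1/2 = 1/4.
Similarly for Rh via the father's Rh distribution: P(Rh-) = 1/4.
Independent loci: 1/4 × 1/4 = 1/16.

1/16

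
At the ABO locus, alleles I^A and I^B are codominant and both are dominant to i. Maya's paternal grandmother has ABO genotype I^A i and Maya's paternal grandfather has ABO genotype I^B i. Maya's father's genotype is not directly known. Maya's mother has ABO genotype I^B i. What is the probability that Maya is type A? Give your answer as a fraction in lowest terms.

1/8

Maya's father's ABO genotype from I^A i × I^B i: 1/4 I^A I^B, 1/4 I^A i, 1/4 I^B i, 1/4 i i.
Crossing each possibility with the mother I^B i and summing P(type A): 1/4·1/4 + 1/4·1/4 + 1/4·0 + 1/4·0 = 1/8.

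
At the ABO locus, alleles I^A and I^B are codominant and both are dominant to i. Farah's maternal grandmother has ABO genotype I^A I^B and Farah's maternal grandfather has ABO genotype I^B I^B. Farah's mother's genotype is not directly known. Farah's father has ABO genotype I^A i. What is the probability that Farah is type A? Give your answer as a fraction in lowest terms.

1/4

Farah's mother's ABO genotype from I^A I^B × I^B I^B: 1/2 I^A I^B, 1/2 I^B I^B.
Crossing each possibility with the father I^A i and summing P(type A): 1/2·1/2 + 1/2·0 = 1/4.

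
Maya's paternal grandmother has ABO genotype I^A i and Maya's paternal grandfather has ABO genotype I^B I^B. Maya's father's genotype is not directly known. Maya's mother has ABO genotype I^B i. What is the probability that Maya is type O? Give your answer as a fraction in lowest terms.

1/8

Maya's father's ABO genotype from I^A i × I^B I^B: 1/2 I^A I^B, 1/2 I^B i.
Crossing each possibility with the mother I^B i and summing P(type O): 1/2·0 + 1/2·1/4 = 1/8.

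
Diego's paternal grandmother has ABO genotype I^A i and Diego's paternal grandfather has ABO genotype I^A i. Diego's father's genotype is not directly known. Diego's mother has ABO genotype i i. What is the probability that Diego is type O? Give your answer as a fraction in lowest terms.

Diego's father's ABO genotype from I^A i × I^A i: 1/4 I^A I^A, 1/2 I^A i, 1/4 i i.
Crossing each possibility with the mother i i and summing P(type O): 1/4·0 + 1/2·1/2 + 1/4·1 = 1/2.

1/2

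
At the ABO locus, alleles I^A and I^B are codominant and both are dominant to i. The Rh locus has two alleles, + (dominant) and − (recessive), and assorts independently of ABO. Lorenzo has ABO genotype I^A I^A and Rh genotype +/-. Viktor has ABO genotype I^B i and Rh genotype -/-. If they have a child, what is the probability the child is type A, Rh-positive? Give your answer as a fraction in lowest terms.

ABO cross I^A I^A × I^B i → offspring phenotypes: 1/2 A, 1/2 AB.
Rh cross +/- × -/- → 1/2 Rh+, 1/2 Rh-.
Independent loci: P(type A, Rh-positive) = 1/2 × 1/2 = 1/4.

1/4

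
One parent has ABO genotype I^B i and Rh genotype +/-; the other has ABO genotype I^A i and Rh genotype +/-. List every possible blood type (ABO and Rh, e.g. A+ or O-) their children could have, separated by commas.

O+, O-, A+, A-, B+, B-, AB+, AB-

Gametes from I^B i × I^A i give offspring ABO genotypes I^A I^B, I^A i, I^B i, i i, i.e. phenotypes O, A, B, AB.
Rh cross +/- × +/- → phenotypes Rh+, Rh-.
Combining independently: O+, O-, A+, A-, B+, B-, AB+, AB-.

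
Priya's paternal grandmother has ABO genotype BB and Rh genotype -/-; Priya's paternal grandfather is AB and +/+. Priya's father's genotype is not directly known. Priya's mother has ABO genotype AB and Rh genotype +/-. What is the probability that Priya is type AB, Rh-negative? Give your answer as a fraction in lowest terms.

1/8

Priya's father's ABO genotype from BB × AB: 1/2 AB, 1/2 BB.
Crossing each possibility with the mother AB and summing P(type AB): 1/2·1/2 + 1/2·1/2 = 1/2.
Similarly for Rh via the father's Rh distribution: P(Rh-) = 1/4.
Independent loci: 1/2 × 1/4 = 1/8.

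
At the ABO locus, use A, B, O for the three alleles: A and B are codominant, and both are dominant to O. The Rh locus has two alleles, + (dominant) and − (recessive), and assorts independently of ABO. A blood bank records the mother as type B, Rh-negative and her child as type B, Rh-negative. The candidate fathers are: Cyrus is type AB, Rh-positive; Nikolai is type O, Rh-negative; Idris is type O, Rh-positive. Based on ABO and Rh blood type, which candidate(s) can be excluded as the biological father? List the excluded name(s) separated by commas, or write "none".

none

A candidate is excluded only if no genotype consistent with his phenotype could produce a type B, Rh-negative child with a type B, Rh-negative mother.
Every candidate has at least one consistent genotype combination, so none can be excluded.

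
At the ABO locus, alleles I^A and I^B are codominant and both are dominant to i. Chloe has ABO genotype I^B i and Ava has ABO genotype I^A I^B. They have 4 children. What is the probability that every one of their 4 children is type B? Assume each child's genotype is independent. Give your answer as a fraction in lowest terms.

1/16

ABO cross I^B i × I^A I^B → 1/4 A, 1/2 B, 1/4 AB.
So P(type B) = 1/2 per child.
All 4 independent: (1/2)^4 = 1/16.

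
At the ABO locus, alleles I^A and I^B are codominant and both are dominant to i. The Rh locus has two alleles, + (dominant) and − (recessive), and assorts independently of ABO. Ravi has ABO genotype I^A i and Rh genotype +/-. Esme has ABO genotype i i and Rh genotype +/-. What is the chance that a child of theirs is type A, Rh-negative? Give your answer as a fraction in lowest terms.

1/8

ABO cross I^A i × i i → offspring phenotypes: 1/2 O, 1/2 A.
Rh cross +/- × +/- → 3/4 Rh+, 1/4 Rh-.
Independent loci: P(type A, Rh-negative) = 1/2 × 1/4 = 1/8.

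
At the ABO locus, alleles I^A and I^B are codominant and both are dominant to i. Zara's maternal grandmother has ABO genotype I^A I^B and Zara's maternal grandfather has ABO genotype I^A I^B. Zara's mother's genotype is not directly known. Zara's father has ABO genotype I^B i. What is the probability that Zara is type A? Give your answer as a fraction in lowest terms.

1/4

Zara's mother's ABO genotype from I^A I^B × I^A I^B: 1/4 I^A I^A, 1/2 I^A I^B, 1/4 I^B I^B.
Crossing each possibility with the father I^B i and summing P(type A): 1/4·1/2 + 1/2·1/4 + 1/4·0 = 1/4.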